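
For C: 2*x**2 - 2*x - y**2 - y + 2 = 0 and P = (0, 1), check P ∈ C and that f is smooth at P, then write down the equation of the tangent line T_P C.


Tangent line at P: -2*x - 3*y + 3 = 0.

Step 1: f(0, 1) = 0, so P lies on C.
Step 2: partial derivatives
  f_x(x, y) = 4*x - 2, f_y(x, y) = -2*y - 1.
  f_x(P) = -2, f_y(P) = -3 (gradient nonzero, so P is smooth).
Step 3: tangent line at P: -2·(x − 0) + -3·(y − 1) = 0.
Expanding: -2*x - 3*y + 3 = 0.


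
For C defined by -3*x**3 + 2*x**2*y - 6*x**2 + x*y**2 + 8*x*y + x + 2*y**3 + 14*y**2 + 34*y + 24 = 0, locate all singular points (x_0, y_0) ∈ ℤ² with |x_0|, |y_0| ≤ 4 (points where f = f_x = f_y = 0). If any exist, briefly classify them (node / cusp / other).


Singular points: {(-1, -2)}; classification: node.

Compute partial derivatives:
  f_x = -9*x**2 + 4*x*y - 12*x + y**2 + 8*y + 1.
  f_y = 2*x**2 + 2*x*y + 8*x + 6*y**2 + 28*y + 34.
Scan x_0 ∈ {−4, ..., 4}. For each x_0, f_y(x_0, y) is a polynomial in y; find its integer roots y ∈ {−4, ..., 4}, then test f_x and f at those candidates.
  x = -4: f_y(-4, y) = 6*y**2 + 20*y + 34; no integer root y with |y| ≤ 4.
  x = -3: f_y(-3, y) = 6*y**2 + 22*y + 28; no integer root y with |y| ≤ 4.
  x = -2: f_y(-2, y) = 6*y**2 + 24*y + 26; no integer root y with |y| ≤ 4.
  x = -1: f_y(-1, y) = 6*y**2 + 26*y + 28; vanishes at y ∈ {-2}. (-1, -2): f_x = 0, f = 0 — SINGULAR.
  x = 0: f_y(0, y) = 6*y**2 + 28*y + 34; no integer root y with |y| ≤ 4.
  x = 1: f_y(1, y) = 6*y**2 + 30*y + 44; no integer root y with |y| ≤ 4.
  x = 2: f_y(2, y) = 6*y**2 + 32*y + 58; no integer root y with |y| ≤ 4.
  x = 3: f_y(3, y) = 6*y**2 + 34*y + 76; no integer root y with |y| ≤ 4.
  x = 4: f_y(4, y) = 6*y**2 + 36*y + 98; no integer root y with |y| ≤ 4.
Only singular point on the grid: (-1, -2).
Classify: substitute x = -1 + u, y = -2 + v and expand: f = -3*u**3 + 2*u**2*v - u**2 + u*v**2 + 2*v**3 + v**2.
No constant or linear terms (consistent with a singular point). Quadratic part: -u**2 + v**2. Cubic part: -3*u**3 + 2*u**2*v + u*v**2 + 2*v**3.
The quadratic part v**2 - u**2 = (v − u)(v + u) splits into two distinct linear factors, so there are two distinct tangent lines y − -2 = ±(x − -1) — this is a node (ordinary double point).
Classification: node.


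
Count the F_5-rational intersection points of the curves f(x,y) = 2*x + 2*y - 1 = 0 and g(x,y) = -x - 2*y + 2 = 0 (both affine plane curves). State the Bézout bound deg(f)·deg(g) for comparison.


Common zeros: {(4, 4)}; count = 1; Bézout bound = 1.

deg(f) = 1, deg(g) = 1, so Bézout bound = 1.
Scan x ∈ F_5. For each x, list the y ∈ F_5 with f(x, y) ≡ 0 and those with g(x, y) ≡ 0 (mod 5); the common zeros in that column are the intersection.
  x = 0: f ≡ 0 at y ∈ {3}; g ≡ 0 at y ∈ {1}; common: ∅.
  x = 1: f ≡ 0 at y ∈ {2}; g ≡ 0 at y ∈ {3}; common: ∅.
  x = 2: f ≡ 0 at y ∈ {1}; g ≡ 0 at y ∈ {0}; common: ∅.
  x = 3: f ≡ 0 at y ∈ {0}; g ≡ 0 at y ∈ {2}; common: ∅.
  x = 4: f ≡ 0 at y ∈ {4}; g ≡ 0 at y ∈ {4}; common: {4}.
Collecting: common zeros = {(4, 4)}, so the count is 1.
Comparison with the Bézout bound: 1 ≤ 1 = deg(f)·deg(g), as expected for curves with no common component (the bound is attained).


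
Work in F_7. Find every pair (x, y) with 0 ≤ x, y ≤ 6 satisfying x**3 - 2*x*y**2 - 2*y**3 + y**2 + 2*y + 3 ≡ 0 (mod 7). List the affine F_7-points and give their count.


Affine F_7-points: {(3, 3), (5, 1), (5, 6), (6, 4)}; count = 4.

For each of the 49 pairs (x, y) ∈ F_7², evaluate f(x, y) mod 7. Record the zeros.
  x = 0: [0↦3, 1↦4, 2↦2, 3↦6, 4↦4, 5↦5, 6↦4]  zeros at y ∈ ∅
  x = 1: [0↦4, 1↦3, 2↦2, 3↦3, 4↦1, 5↦5, 6↦3]  zeros at y ∈ ∅
  x = 2: [0↦4, 1↦1, 2↦1, 3↦6, 4↦4, 5↦4, 6↦1]  zeros at y ∈ ∅
  x = 3: [0↦2, 1↦4, 2↦5, 3↦0, 4↦5, 5↦1, 6↦4]  zeros at y ∈ {3}
  x = 4: [0↦4, 1↦4, 2↦6, 3↦5, 4↦3, 5↦2, 6↦4]  zeros at y ∈ ∅
  x = 5: [0↦2, 1↦0, 2↦3, 3↦6, 4↦4, 5↦6, 6↦0]  zeros at y ∈ {1, 6}
  x = 6: [0↦2, 1↦5, 2↦2, 3↦2, 4↦0, 5↦5, 6↦5]  zeros at y ∈ {4}
Collecting zeros: affine points = {(3, 3), (5, 1), (5, 6), (6, 4)}.
Total count |C(F_7)_aff| = 4.


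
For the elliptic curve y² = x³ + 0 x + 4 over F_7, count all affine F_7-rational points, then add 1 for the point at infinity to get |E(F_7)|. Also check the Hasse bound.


Affine points = {(0, 2), (0, 5)}; affine count = 2; |E(F_7)| = 3.

Discriminant check: Δ ∝ 4a³ + 27b² = 4·0³ + 27·4² = 4·0 + 27·16 ≡ 5 (mod 7). Nonzero ⇒ E is nonsingular.
For each x ∈ F_7, compute rhs = x³ + 0·x + 4 mod 7, then count y ∈ F_7 with y² ≡ rhs.
  x = 0: rhs = 4, matching y values: 2, 5 (2 points).
  x = 1: rhs = 5, matching y values: none (0 points).
  x = 2: rhs = 5, matching y values: none (0 points).
  x = 3: rhs = 3, matching y values: none (0 points).
  x = 4: rhs = 5, matching y values: none (0 points).
  x = 5: rhs = 3, matching y values: none (0 points).
  x = 6: rhs = 3, matching y values: none (0 points).
Total affine count: 2.
Full point count |E(F_7)| = 2 + 1 = 3.
Hasse bound: |3 − (7+1)| = |-5| = 5 ≤ 2√7 ≈ 5.2915 ✓.


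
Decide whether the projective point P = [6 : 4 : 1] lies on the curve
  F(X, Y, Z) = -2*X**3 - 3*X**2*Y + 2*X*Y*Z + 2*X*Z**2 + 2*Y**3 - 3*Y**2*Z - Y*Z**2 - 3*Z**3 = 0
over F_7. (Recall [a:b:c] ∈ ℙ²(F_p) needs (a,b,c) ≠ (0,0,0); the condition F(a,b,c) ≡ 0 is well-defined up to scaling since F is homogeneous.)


F(6,4,1) ≡ 4 (mod 7); P is NOT on the curve.

Evaluate F(6, 4, 1) term-by-term (mod 7).
  -2*X**3 ↦ -2·216·1·1 = -432
  -3*X**2*Y ↦ -3·36·4·1 = -432
  2*X*Y*Z ↦ 2·6·4·1 = 48
  2*X*Z**2 ↦ 2·6·1·1 = 12
  2*Y**3 ↦ 2·1·64·1 = 128
  -3*Y**2*Z ↦ -3·1·16·1 = -48
  -Y*Z**2 ↦ -1·1·4·1 = -4
  -3*Z**3 ↦ -3·1·1·1 = -3
Sum: F(6, 4, 1) = (-432) + (-432) + (48) + (12) + (128) + (-48) + (-4) + (-3) = -731.
Reducing mod 7: -731 ≡ 4 (mod 7).
Since F(a, b, c) ≡ 4 ≠ 0 (mod 7), P does NOT lie on the curve.


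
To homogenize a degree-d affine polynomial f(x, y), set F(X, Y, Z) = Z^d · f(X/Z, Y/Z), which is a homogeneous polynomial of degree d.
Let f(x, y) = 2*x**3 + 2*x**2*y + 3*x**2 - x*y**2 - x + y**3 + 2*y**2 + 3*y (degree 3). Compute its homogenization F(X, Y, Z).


F(X, Y, Z) = 2*X**3 + 2*X**2*Y + 3*X**2*Z - X*Y**2 - X*Z**2 + Y**3 + 2*Y**2*Z + 3*Y*Z**2

deg(f) = 3.
Substitute x = X/Z, y = Y/Z into f, then multiply by Z^3.
  monomial 2·x^3·y^0 ↦ 2·X^3·Y^0·Z^0.
  monomial 2·x^2·y^1 ↦ 2·X^2·Y^1·Z^0.
  monomial 3·x^2·y^0 ↦ 3·X^2·Y^0·Z^1.
  monomial -1·x^1·y^2 ↦ -1·X^1·Y^2·Z^0.
  monomial -1·x^1·y^0 ↦ -1·X^1·Y^0·Z^2.
  monomial 1·x^0·y^3 ↦ 1·X^0·Y^3·Z^0.
  monomial 2·x^0·y^2 ↦ 2·X^0·Y^2·Z^1.
  monomial 3·x^0·y^1 ↦ 3·X^0·Y^1·Z^2.
Collecting: F(X, Y, Z) = 2*X**3 + 2*X**2*Y + 3*X**2*Z - X*Y**2 - X*Z**2 + Y**3 + 2*Y**2*Z + 3*Y*Z**2.


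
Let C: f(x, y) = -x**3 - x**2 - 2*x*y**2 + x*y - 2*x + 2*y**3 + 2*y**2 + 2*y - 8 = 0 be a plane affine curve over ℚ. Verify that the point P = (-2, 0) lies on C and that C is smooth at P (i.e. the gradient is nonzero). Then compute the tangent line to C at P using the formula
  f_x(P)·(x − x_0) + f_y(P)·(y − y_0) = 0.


Tangent line at P: -10*x - 20 = 0.

Step 1: f(-2, 0) = 0, so P lies on C.
Step 2: partial derivatives
  f_x(x, y) = -3*x**2 - 2*x - 2*y**2 + y - 2, f_y(x, y) = -4*x*y + x + 6*y**2 + 4*y + 2.
  f_x(P) = -10, f_y(P) = 0 (gradient nonzero, so P is smooth).
Step 3: tangent line at P: -10·(x − -2) + 0·(y − 0) = 0.
Expanding: -10*x - 20 = 0.


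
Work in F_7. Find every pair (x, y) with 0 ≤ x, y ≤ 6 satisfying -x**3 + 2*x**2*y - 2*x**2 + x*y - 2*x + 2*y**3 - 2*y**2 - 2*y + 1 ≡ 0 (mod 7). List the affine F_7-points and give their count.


Affine F_7-points: {(1, 3), (3, 5), (4, 3), (5, 2), (6, 3)}; count = 5.

For each of the 49 pairs (x, y) ∈ F_7², evaluate f(x, y) mod 7. Record the zeros.
  x = 0: [0↦1, 1↦6, 2↦5, 3↦3, 4↦5, 5↦2, 6↦6]  zeros at y ∈ ∅
  x = 1: [0↦3, 1↦4, 2↦6, 3↦0, 4↦5, 5↦5, 6↦5]  zeros at y ∈ {3}
  x = 2: [0↦2, 1↦3, 2↦5, 3↦6, 4↦4, 5↦4, 6↦4]  zeros at y ∈ ∅
  x = 3: [0↦6, 1↦4, 2↦3, 3↦1, 4↦3, 5↦0, 6↦4]  zeros at y ∈ {5}
  x = 4: [0↦2, 1↦1, 2↦1, 3↦0, 4↦3, 5↦1, 6↦6]  zeros at y ∈ {3}
  x = 5: [0↦5, 1↦2, 2↦0, 3↦4, 4↦5, 5↦1, 6↦4]  zeros at y ∈ {2}
  x = 6: [0↦2, 1↦1, 2↦1, 3↦0, 4↦3, 5↦1, 6↦6]  zeros at y ∈ {3}
Collecting zeros: affine points = {(1, 3), (3, 5), (4, 3), (5, 2), (6, 3)}.
Total count |C(F_7)_aff| = 5.


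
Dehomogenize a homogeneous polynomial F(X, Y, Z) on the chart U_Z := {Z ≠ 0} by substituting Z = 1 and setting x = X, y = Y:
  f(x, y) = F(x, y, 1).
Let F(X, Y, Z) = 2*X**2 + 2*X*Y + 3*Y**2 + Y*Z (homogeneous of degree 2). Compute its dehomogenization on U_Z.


f(x, y) = 2*x**2 + 2*x*y + 3*y**2 + y

On U_Z we set Z = 1. Each monomial c·X^i·Y^j·Z^k in F becomes c·x^i·y^j·1^k = c·x^i·y^j.
Substituting Z = 1: F(X, Y, 1) = 2*x**2 + 2*x*y + 3*y**2 + y.
Note: deg(f) ≤ deg(F) = 2; strict inequality happens when F is divisible by Z (lost terms).


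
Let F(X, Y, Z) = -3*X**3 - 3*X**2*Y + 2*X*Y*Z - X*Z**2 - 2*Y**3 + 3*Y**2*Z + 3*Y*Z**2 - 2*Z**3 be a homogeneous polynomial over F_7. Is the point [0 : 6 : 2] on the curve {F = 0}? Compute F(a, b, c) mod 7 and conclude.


F(0,6,2) ≡ 1 (mod 7); P is NOT on the curve.

Evaluate F(0, 6, 2) term-by-term (mod 7).
  -3*X**3 ↦ -3·0·1·1 = 0
  -3*X**2*Y ↦ -3·0·6·1 = 0
  2*X*Y*Z ↦ 2·0·6·2 = 0
  -X*Z**2 ↦ -1·0·1·4 = 0
  -2*Y**3 ↦ -2·1·216·1 = -432
  3*Y**2*Z ↦ 3·1·36·2 = 216
  3*Y*Z**2 ↦ 3·1·6·4 = 72
  -2*Z**3 ↦ -2·1·1·8 = -16
Sum: F(0, 6, 2) = (0) + (0) + (0) + (0) + (-432) + (216) + (72) + (-16) = -160.
Reducing mod 7: -160 ≡ 1 (mod 7).
Since F(a, b, c) ≡ 1 ≠ 0 (mod 7), P does NOT lie on the curve.


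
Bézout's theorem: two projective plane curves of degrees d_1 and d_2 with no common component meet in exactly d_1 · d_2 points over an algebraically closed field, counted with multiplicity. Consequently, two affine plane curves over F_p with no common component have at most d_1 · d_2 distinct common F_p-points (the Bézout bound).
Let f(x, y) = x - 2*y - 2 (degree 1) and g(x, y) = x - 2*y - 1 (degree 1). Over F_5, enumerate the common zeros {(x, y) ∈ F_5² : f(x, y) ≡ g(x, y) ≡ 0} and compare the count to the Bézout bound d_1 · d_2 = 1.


Common zeros: ∅; count = 0; Bézout bound = 1.

deg(f) = 1, deg(g) = 1, so Bézout bound = 1.
Scan x ∈ F_5. For each x, list the y ∈ F_5 with f(x, y) ≡ 0 and those with g(x, y) ≡ 0 (mod 5); the common zeros in that column are the intersection.
  x = 0: f ≡ 0 at y ∈ {4}; g ≡ 0 at y ∈ {2}; common: ∅.
  x = 1: f ≡ 0 at y ∈ {2}; g ≡ 0 at y ∈ {0}; common: ∅.
  x = 2: f ≡ 0 at y ∈ {0}; g ≡ 0 at y ∈ {3}; common: ∅.
  x = 3: f ≡ 0 at y ∈ {3}; g ≡ 0 at y ∈ {1}; common: ∅.
  x = 4: f ≡ 0 at y ∈ {1}; g ≡ 0 at y ∈ {4}; common: ∅.
Collecting: common zeros = ∅, so the count is 0.
Comparison with the Bézout bound: 0 ≤ 1 = deg(f)·deg(g), as expected for curves with no common component (the affine F_5-count falls short of the bound because intersections may lie at infinity, over extension fields, or carry multiplicity).


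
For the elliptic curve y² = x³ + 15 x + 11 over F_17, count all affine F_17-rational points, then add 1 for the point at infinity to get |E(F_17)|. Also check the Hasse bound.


Affine points = {(2, 7), (2, 10), (3, 7), (3, 10), (4, 4), (4, 13), (7, 0), (9, 5), (9, 12), (12, 7), (12, 10)}; affine count = 11; |E(F_17)| = 12.

Discriminant check: Δ ∝ 4a³ + 27b² = 4·15³ + 27·11² = 4·3375 + 27·121 ≡ 5 (mod 17). Nonzero ⇒ E is nonsingular.
For each x ∈ F_17, compute rhs = x³ + 15·x + 11 mod 17, then count y ∈ F_17 with y² ≡ rhs.
  x = 0: rhs = 11, matching y values: none (0 points).
  x = 1: rhs = 10, matching y values: none (0 points).
  x = 2: rhs = 15, matching y values: 7, 10 (2 points).
  x = 3: rhs = 15, matching y values: 7, 10 (2 points).
  x = 4: rhs = 16, matching y values: 4, 13 (2 points).
  x = 5: rhs = 7, matching y values: none (0 points).
  x = 6: rhs = 11, matching y values: none (0 points).
  x = 7: rhs = 0, matching y values: 0 (1 points).
  x = 8: rhs = 14, matching y values: none (0 points).
  x = 9: rhs = 8, matching y values: 5, 12 (2 points).
  x = 10: rhs = 5, matching y values: none (0 points).
  x = 11: rhs = 11, matching y values: none (0 points).
  x = 12: rhs = 15, matching y values: 7, 10 (2 points).
  x = 13: rhs = 6, matching y values: none (0 points).
  x = 14: rhs = 7, matching y values: none (0 points).
  x = 15: rhs = 7, matching y values: none (0 points).
  x = 16: rhs = 12, matching y values: none (0 points).
Total affine count: 11.
Full point count |E(F_17)| = 11 + 1 = 12.
Hasse bound: |12 − (17+1)| = |-6| = 6 ≤ 2√17 ≈ 8.2462 ✓.


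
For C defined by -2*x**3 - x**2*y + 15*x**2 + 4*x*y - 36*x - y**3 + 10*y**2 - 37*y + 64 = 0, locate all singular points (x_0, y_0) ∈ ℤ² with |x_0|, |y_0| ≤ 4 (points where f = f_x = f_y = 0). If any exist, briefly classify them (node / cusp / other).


Singular points: {(2, 3)}; classification: cusp.

Compute partial derivatives:
  f_x = -6*x**2 - 2*x*y + 30*x + 4*y - 36.
  f_y = -x**2 + 4*x - 3*y**2 + 20*y - 37.
Scan x_0 ∈ {−4, ..., 4}. For each x_0, f_y(x_0, y) is a polynomial in y; find its integer roots y ∈ {−4, ..., 4}, then test f_x and f at those candidates.
  x = -4: f_y(-4, y) = -3*y**2 + 20*y - 69; no integer root y with |y| ≤ 4.
  x = -3: f_y(-3, y) = -3*y**2 + 20*y - 58; no integer root y with |y| ≤ 4.
  x = -2: f_y(-2, y) = -3*y**2 + 20*y - 49; no integer root y with |y| ≤ 4.
  x = -1: f_y(-1, y) = -3*y**2 + 20*y - 42; no integer root y with |y| ≤ 4.
  x = 0: f_y(0, y) = -3*y**2 + 20*y - 37; no integer root y with |y| ≤ 4.
  x = 1: f_y(1, y) = -3*y**2 + 20*y - 34; no integer root y with |y| ≤ 4.
  x = 2: f_y(2, y) = -3*y**2 + 20*y - 33; vanishes at y ∈ {3}. (2, 3): f_x = 0, f = 0 — SINGULAR.
  x = 3: f_y(3, y) = -3*y**2 + 20*y - 34; no integer root y with |y| ≤ 4.
  x = 4: f_y(4, y) = -3*y**2 + 20*y - 37; no integer root y with |y| ≤ 4.
Only singular point on the grid: (2, 3).
Classify: substitute x = 2 + u, y = 3 + v and expand: f = -2*u**3 - u**2*v - v**3 + v**2.
No constant or linear terms (consistent with a singular point). Quadratic part: v**2. Cubic part: -2*u**3 - u**2*v - v**3.
The quadratic part v**2 is a perfect square, so there is a single (double) tangent line v = 0, i.e. y = 3. Restricting the cubic part to that line (v = 0) leaves -2*u**3 ≠ 0, so f is not divisible by v and the branch is v² ≈ 2*u**3 to lowest order — this is a cusp.
Classification: cusp.


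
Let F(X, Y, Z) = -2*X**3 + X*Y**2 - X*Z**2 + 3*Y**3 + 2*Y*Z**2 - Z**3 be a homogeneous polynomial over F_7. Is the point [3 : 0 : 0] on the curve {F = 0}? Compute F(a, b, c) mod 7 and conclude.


F(3,0,0) ≡ 2 (mod 7); P is NOT on the curve.

Evaluate F(3, 0, 0) term-by-term (mod 7).
  -2*X**3 ↦ -2·27·1·1 = -54
  X*Y**2 ↦ 1·3·0·1 = 0
  -X*Z**2 ↦ -1·3·1·0 = 0
  3*Y**3 ↦ 3·1·0·1 = 0
  2*Y*Z**2 ↦ 2·1·0·0 = 0
  -Z**3 ↦ -1·1·1·0 = 0
Sum: F(3, 0, 0) = (-54) + (0) + (0) + (0) + (0) + (0) = -54.
Reducing mod 7: -54 ≡ 2 (mod 7).
Since F(a, b, c) ≡ 2 ≠ 0 (mod 7), P does NOT lie on the curve.


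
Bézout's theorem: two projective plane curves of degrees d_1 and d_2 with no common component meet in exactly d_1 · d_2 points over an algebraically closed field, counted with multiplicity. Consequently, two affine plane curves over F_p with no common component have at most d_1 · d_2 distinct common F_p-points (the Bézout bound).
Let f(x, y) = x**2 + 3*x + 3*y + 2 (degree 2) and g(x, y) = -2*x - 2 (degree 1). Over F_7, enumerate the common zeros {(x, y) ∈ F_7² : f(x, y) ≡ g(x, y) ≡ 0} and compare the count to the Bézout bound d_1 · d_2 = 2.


Common zeros: {(6, 0)}; count = 1; Bézout bound = 2.

deg(f) = 2, deg(g) = 1, so Bézout bound = 2.
Scan x ∈ F_7. For each x, list the y ∈ F_7 with f(x, y) ≡ 0 and those with g(x, y) ≡ 0 (mod 7); the common zeros in that column are the intersection.
  x = 0: f ≡ 0 at y ∈ {4}; g ≡ 0 at y ∈ ∅; common: ∅.
  x = 1: f ≡ 0 at y ∈ {5}; g ≡ 0 at y ∈ ∅; common: ∅.
  x = 2: f ≡ 0 at y ∈ {3}; g ≡ 0 at y ∈ ∅; common: ∅.
  x = 3: f ≡ 0 at y ∈ {5}; g ≡ 0 at y ∈ ∅; common: ∅.
  x = 4: f ≡ 0 at y ∈ {4}; g ≡ 0 at y ∈ ∅; common: ∅.
  x = 5: f ≡ 0 at y ∈ {0}; g ≡ 0 at y ∈ ∅; common: ∅.
  x = 6: f ≡ 0 at y ∈ {0}; g ≡ 0 at y ∈ {0, 1, 2, 3, 4, 5, 6}; common: {0}.
Collecting: common zeros = {(6, 0)}, so the count is 1.
Comparison with the Bézout bound: 1 ≤ 2 = deg(f)·deg(g), as expected for curves with no common component (the affine F_7-count falls short of the bound because intersections may lie at infinity, over extension fields, or carry multiplicity).


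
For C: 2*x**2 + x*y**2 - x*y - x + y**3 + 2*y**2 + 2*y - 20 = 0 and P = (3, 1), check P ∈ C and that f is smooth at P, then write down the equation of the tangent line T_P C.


Tangent line at P: 11*x + 12*y - 45 = 0.

Step 1: f(3, 1) = 0, so P lies on C.
Step 2: partial derivatives
  f_x(x, y) = 4*x + y**2 - y - 1, f_y(x, y) = 2*x*y - x + 3*y**2 + 4*y + 2.
  f_x(P) = 11, f_y(P) = 12 (gradient nonzero, so P is smooth).
Step 3: tangent line at P: 11·(x − 3) + 12·(y − 1) = 0.
Expanding: 11*x + 12*y - 45 = 0.


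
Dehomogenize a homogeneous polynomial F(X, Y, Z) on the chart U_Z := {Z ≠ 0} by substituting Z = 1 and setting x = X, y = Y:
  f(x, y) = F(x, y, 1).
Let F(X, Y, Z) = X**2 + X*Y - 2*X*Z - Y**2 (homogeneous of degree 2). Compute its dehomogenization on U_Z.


f(x, y) = x**2 + x*y - 2*x - y**2

On U_Z we set Z = 1. Each monomial c·X^i·Y^j·Z^k in F becomes c·x^i·y^j·1^k = c·x^i·y^j.
Substituting Z = 1: F(X, Y, 1) = x**2 + x*y - 2*x - y**2.
Note: deg(f) ≤ deg(F) = 2; strict inequality happens when F is divisible by Z (lost terms).


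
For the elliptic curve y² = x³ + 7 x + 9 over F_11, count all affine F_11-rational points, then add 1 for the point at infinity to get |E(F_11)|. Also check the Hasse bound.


Affine points = {(0, 3), (0, 8), (2, 3), (2, 8), (5, 2), (5, 9), (6, 5), (6, 6), (7, 4), (7, 7), (8, 4), (8, 7), (9, 3), (9, 8), (10, 1), (10, 10)}; affine count = 16; |E(F_11)| = 17.

Discriminant check: Δ ∝ 4a³ + 27b² = 4·7³ + 27·9² = 4·343 + 27·81 ≡ 6 (mod 11). Nonzero ⇒ E is nonsingular.
For each x ∈ F_11, compute rhs = x³ + 7·x + 9 mod 11, then count y ∈ F_11 with y² ≡ rhs.
  x = 0: rhs = 9, matching y values: 3, 8 (2 points).
  x = 1: rhs = 6, matching y values: none (0 points).
  x = 2: rhs = 9, matching y values: 3, 8 (2 points).
  x = 3: rhs = 2, matching y values: none (0 points).
  x = 4: rhs = 2, matching y values: none (0 points).
  x = 5: rhs = 4, matching y values: 2, 9 (2 points).
  x = 6: rhs = 3, matching y values: 5, 6 (2 points).
  x = 7: rhs = 5, matching y values: 4, 7 (2 points).
  x = 8: rhs = 5, matching y values: 4, 7 (2 points).
  x = 9: rhs = 9, matching y values: 3, 8 (2 points).
  x = 10: rhs = 1, matching y values: 1, 10 (2 points).
Total affine count: 16.
Full point count |E(F_11)| = 16 + 1 = 17.
Hasse bound: |17 − (11+1)| = |5| = 5 ≤ 2√11 ≈ 6.6332 ✓.


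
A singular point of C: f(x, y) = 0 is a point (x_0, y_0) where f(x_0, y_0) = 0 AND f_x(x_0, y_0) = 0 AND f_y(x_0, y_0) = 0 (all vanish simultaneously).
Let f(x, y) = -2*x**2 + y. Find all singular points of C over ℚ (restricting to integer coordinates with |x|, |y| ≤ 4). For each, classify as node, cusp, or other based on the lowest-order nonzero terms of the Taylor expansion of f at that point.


No singular points in the scanned grid; C is smooth there.

Compute partial derivatives:
  f_x = -4*x.
  f_y = 1.
f_y = 1 is a nonzero constant, so f_y never vanishes: no point (x, y) can satisfy f = f_x = f_y = 0. In particular no (x, y) ∈ {−4, ..., 4}² is singular; the curve is smooth.


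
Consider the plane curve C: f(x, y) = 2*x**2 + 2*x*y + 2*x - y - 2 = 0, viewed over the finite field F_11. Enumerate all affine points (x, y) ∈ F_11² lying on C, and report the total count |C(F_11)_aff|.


Affine F_11-points: {(0, 9), (1, 9), (2, 4), (3, 0), (4, 4), (5, 7), (7, 0), (8, 3), (9, 7), (10, 3)}; count = 10.

For each of the 121 pairs (x, y) ∈ F_11², evaluate f(x, y) mod 11. Record the zeros.
  x = 0: [0↦9, 1↦8, 2↦7, 3↦6, 4↦5, 5↦4, 6↦3, 7↦2, 8↦1, 9↦0, 10↦10]  zeros at y ∈ {9}
  x = 1: [0↦2, 1↦3, 2↦4, 3↦5, 4↦6, 5↦7, 6↦8, 7↦9, 8↦10, 9↦0, 10↦1]  zeros at y ∈ {9}
  x = 2: [0↦10, 1↦2, 2↦5, 3↦8, 4↦0, 5↦3, 6↦6, 7↦9, 8↦1, 9↦4, 10↦7]  zeros at y ∈ {4}
  x = 3: [0↦0, 1↦5, 2↦10, 3↦4, 4↦9, 5↦3, 6↦8, 7↦2, 8↦7, 9↦1, 10↦6]  zeros at y ∈ {0}
  x = 4: [0↦5, 1↦1, 2↦8, 3↦4, 4↦0, 5↦7, 6↦3, 7↦10, 8↦6, 9↦2, 10↦9]  zeros at y ∈ {4}
  x = 5: [0↦3, 1↦1, 2↦10, 3↦8, 4↦6, 5↦4, 6↦2, 7↦0, 8↦9, 9↦7, 10↦5]  zeros at y ∈ {7}
  x = 6: [0↦5, 1↦5, 2↦5, 3↦5, 4↦5, 5↦5, 6↦5, 7↦5, 8↦5, 9↦5, 10↦5]  zeros at y ∈ ∅
  x = 7: [0↦0, 1↦2, 2↦4, 3↦6, 4↦8, 5↦10, 6↦1, 7↦3, 8↦5, 9↦7, 10↦9]  zeros at y ∈ {0}
  x = 8: [0↦10, 1↦3, 2↦7, 3↦0, 4↦4, 5↦8, 6↦1, 7↦5, 8↦9, 9↦2, 10↦6]  zeros at y ∈ {3}
  x = 9: [0↦2, 1↦8, 2↦3, 3↦9, 4↦4, 5↦10, 6↦5, 7↦0, 8↦6, 9↦1, 10↦7]  zeros at y ∈ {7}
  x = 10: [0↦9, 1↦6, 2↦3, 3↦0, 4↦8, 5↦5, 6↦2, 7↦10, 8↦7, 9↦4, 10↦1]  zeros at y ∈ {3}
Collecting zeros: affine points = {(0, 9), (1, 9), (2, 4), (3, 0), (4, 4), (5, 7), (7, 0), (8, 3), (9, 7), (10, 3)}.
Total count |C(F_11)_aff| = 10.


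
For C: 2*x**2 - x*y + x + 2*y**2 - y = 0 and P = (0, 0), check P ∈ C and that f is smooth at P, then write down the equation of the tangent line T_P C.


Tangent line at P: x - y = 0.

Step 1: f(0, 0) = 0, so P lies on C.
Step 2: partial derivatives
  f_x(x, y) = 4*x - y + 1, f_y(x, y) = -x + 4*y - 1.
  f_x(P) = 1, f_y(P) = -1 (gradient nonzero, so P is smooth).
Step 3: tangent line at P: 1·(x − 0) + -1·(y − 0) = 0.
Expanding: x - y = 0.


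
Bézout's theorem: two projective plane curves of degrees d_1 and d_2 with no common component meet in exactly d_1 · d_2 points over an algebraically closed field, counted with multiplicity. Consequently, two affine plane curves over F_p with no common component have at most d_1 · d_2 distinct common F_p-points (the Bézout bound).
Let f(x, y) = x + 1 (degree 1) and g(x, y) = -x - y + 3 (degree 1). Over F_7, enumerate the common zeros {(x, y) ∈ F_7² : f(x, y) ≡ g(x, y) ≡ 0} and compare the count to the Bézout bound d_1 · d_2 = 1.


Common zeros: {(6, 4)}; count = 1; Bézout bound = 1.

deg(f) = 1, deg(g) = 1, so Bézout bound = 1.
Scan x ∈ F_7. For each x, list the y ∈ F_7 with f(x, y) ≡ 0 and those with g(x, y) ≡ 0 (mod 7); the common zeros in that column are the intersection.
  x = 0: f ≡ 0 at y ∈ ∅; g ≡ 0 at y ∈ {3}; common: ∅.
  x = 1: f ≡ 0 at y ∈ ∅; g ≡ 0 at y ∈ {2}; common: ∅.
  x = 2: f ≡ 0 at y ∈ ∅; g ≡ 0 at y ∈ {1}; common: ∅.
  x = 3: f ≡ 0 at y ∈ ∅; g ≡ 0 at y ∈ {0}; common: ∅.
  x = 4: f ≡ 0 at y ∈ ∅; g ≡ 0 at y ∈ {6}; common: ∅.
  x = 5: f ≡ 0 at y ∈ ∅; g ≡ 0 at y ∈ {5}; common: ∅.
  x = 6: f ≡ 0 at y ∈ {0, 1, 2, 3, 4, 5, 6}; g ≡ 0 at y ∈ {4}; common: {4}.
Collecting: common zeros = {(6, 4)}, so the count is 1.
Comparison with the Bézout bound: 1 ≤ 1 = deg(f)·deg(g), as expected for curves with no common component (the bound is attained).


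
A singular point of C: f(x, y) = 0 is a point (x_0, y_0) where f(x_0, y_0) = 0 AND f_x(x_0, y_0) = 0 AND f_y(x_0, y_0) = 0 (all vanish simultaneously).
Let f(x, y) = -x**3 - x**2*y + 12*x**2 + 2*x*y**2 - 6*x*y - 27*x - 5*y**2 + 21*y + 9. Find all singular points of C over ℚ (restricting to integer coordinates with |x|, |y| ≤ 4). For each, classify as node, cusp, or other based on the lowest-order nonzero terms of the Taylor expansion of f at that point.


Singular points: {(3, 3)}; classification: cusp.

Compute partial derivatives:
  f_x = -3*x**2 - 2*x*y + 24*x + 2*y**2 - 6*y - 27.
  f_y = -x**2 + 4*x*y - 6*x - 10*y + 21.
Scan x_0 ∈ {−4, ..., 4}. For each x_0, f_y(x_0, y) is a polynomial in y; find its integer roots y ∈ {−4, ..., 4}, then test f_x and f at those candidates.
  x = -4: f_y(-4, y) = 29 - 26*y; no integer root y with |y| ≤ 4.
  x = -3: f_y(-3, y) = 30 - 22*y; no integer root y with |y| ≤ 4.
  x = -2: f_y(-2, y) = 29 - 18*y; no integer root y with |y| ≤ 4.
  x = -1: f_y(-1, y) = 26 - 14*y; no integer root y with |y| ≤ 4.
  x = 0: f_y(0, y) = 21 - 10*y; no integer root y with |y| ≤ 4.
  x = 1: f_y(1, y) = 14 - 6*y; no integer root y with |y| ≤ 4.
  x = 2: f_y(2, y) = 5 - 2*y; no integer root y with |y| ≤ 4.
  x = 3: f_y(3, y) = 2*y - 6; vanishes at y ∈ {3}. (3, 3): f_x = 0, f = 0 — SINGULAR.
  x = 4: f_y(4, y) = 6*y - 19; no integer root y with |y| ≤ 4.
Only singular point on the grid: (3, 3).
Classify: substitute x = 3 + u, y = 3 + v and expand: f = -u**3 - u**2*v + 2*u*v**2 + v**2.
No constant or linear terms (consistent with a singular point). Quadratic part: v**2. Cubic part: -u**3 - u**2*v + 2*u*v**2.
The quadratic part v**2 is a perfect square, so there is a single (double) tangent line v = 0, i.e. y = 3. Restricting the cubic part to that line (v = 0) leaves -u**3 ≠ 0, so f is not divisible by v and the branch is v² ≈ u**3 to lowest order — this is a cusp.
Classification: cusp.


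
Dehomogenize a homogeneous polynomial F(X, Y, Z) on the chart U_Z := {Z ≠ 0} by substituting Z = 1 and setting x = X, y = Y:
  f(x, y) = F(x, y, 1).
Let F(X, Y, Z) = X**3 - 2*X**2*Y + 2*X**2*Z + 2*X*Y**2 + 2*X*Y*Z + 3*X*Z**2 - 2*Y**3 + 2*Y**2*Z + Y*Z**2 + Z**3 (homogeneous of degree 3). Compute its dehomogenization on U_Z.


f(x, y) = x**3 - 2*x**2*y + 2*x**2 + 2*x*y**2 + 2*x*y + 3*x - 2*y**3 + 2*y**2 + y + 1

On U_Z we set Z = 1. Each monomial c·X^i·Y^j·Z^k in F becomes c·x^i·y^j·1^k = c·x^i·y^j.
Substituting Z = 1: F(X, Y, 1) = x**3 - 2*x**2*y + 2*x**2 + 2*x*y**2 + 2*x*y + 3*x - 2*y**3 + 2*y**2 + y + 1.
Note: deg(f) ≤ deg(F) = 3; strict inequality happens when F is divisible by Z (lost terms).


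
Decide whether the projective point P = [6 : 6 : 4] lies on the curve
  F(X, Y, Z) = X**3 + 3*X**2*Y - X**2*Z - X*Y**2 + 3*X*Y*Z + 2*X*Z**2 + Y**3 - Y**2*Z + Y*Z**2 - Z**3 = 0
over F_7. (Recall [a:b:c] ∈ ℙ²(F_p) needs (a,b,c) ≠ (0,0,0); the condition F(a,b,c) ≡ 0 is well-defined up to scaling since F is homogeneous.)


F(6,6,4) ≡ 0 (mod 7); P is on the curve.

Evaluate F(6, 6, 4) term-by-term (mod 7).
  X**3 ↦ 1·216·1·1 = 216
  3*X**2*Y ↦ 3·36·6·1 = 648
  -X**2*Z ↦ -1·36·1·4 = -144
  -X*Y**2 ↦ -1·6·36·1 = -216
  3*X*Y*Z ↦ 3·6·6·4 = 432
  2*X*Z**2 ↦ 2·6·1·16 = 192
  Y**3 ↦ 1·1·216·1 = 216
  -Y**2*Z ↦ -1·1·36·4 = -144
  Y*Z**2 ↦ 1·1·6·16 = 96
  -Z**3 ↦ -1·1·1·64 = -64
Sum: F(6, 6, 4) = (216) + (648) + (-144) + (-216) + (432) + (192) + (216) + (-144) + (96) + (-64) = 1232.
Reducing mod 7: 1232 ≡ 0 (mod 7).
Since F(a, b, c) ≡ 0 (mod 7), P lies on the curve.


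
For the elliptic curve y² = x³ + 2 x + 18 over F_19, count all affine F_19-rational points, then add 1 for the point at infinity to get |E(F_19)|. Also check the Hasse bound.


Affine points = {(2, 7), (2, 12), (5, 1), (5, 18), (9, 9), (9, 10), (14, 4), (14, 15), (16, 2), (16, 17), (17, 5), (17, 14)}; affine count = 12; |E(F_19)| = 13.

Discriminant check: Δ ∝ 4a³ + 27b² = 4·2³ + 27·18² = 4·8 + 27·324 ≡ 2 (mod 19). Nonzero ⇒ E is nonsingular.
For each x ∈ F_19, compute rhs = x³ + 2·x + 18 mod 19, then count y ∈ F_19 with y² ≡ rhs.
  x = 0: rhs = 18, matching y values: none (0 points).
  x = 1: rhs = 2, matching y values: none (0 points).
  x = 2: rhs = 11, matching y values: 7, 12 (2 points).
  x = 3: rhs = 13, matching y values: none (0 points).
  x = 4: rhs = 14, matching y values: none (0 points).
  x = 5: rhs = 1, matching y values: 1, 18 (2 points).
  x = 6: rhs = 18, matching y values: none (0 points).
  x = 7: rhs = 14, matching y values: none (0 points).
  x = 8: rhs = 14, matching y values: none (0 points).
  x = 9: rhs = 5, matching y values: 9, 10 (2 points).
  x = 10: rhs = 12, matching y values: none (0 points).
  x = 11: rhs = 3, matching y values: none (0 points).
  x = 12: rhs = 3, matching y values: none (0 points).
  x = 13: rhs = 18, matching y values: none (0 points).
  x = 14: rhs = 16, matching y values: 4, 15 (2 points).
  x = 15: rhs = 3, matching y values: none (0 points).
  x = 16: rhs = 4, matching y values: 2, 17 (2 points).
  x = 17: rhs = 6, matching y values: 5, 14 (2 points).
  x = 18: rhs = 15, matching y values: none (0 points).
Total affine count: 12.
Full point count |E(F_19)| = 12 + 1 = 13.
Hasse bound: |13 − (19+1)| = |-7| = 7 ≤ 2√19 ≈ 8.7178 ✓.


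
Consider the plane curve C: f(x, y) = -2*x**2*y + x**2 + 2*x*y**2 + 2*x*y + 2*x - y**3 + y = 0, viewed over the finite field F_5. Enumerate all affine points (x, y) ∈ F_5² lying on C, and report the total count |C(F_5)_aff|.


Affine F_5-points: {(0, 0), (0, 1), (0, 4), (1, 1), (1, 2), (1, 4), (2, 2), (3, 0), (4, 3)}; count = 9.

For each of the 25 pairs (x, y) ∈ F_5², evaluate f(x, y) mod 5. Record the zeros.
  x = 0: [0↦0, 1↦0, 2↦4, 3↦1, 4↦0]  zeros at y ∈ {0, 1, 4}
  x = 1: [0↦3, 1↦0, 2↦0, 3↦2, 4↦0]  zeros at y ∈ {1, 2, 4}
  x = 2: [0↦3, 1↦3, 2↦0, 3↦3, 4↦1]  zeros at y ∈ {2}
  x = 3: [0↦0, 1↦4, 2↦4, 3↦4, 4↦3]  zeros at y ∈ {0}
  x = 4: [0↦4, 1↦3, 2↦2, 3↦0, 4↦1]  zeros at y ∈ {3}
Collecting zeros: affine points = {(0, 0), (0, 1), (0, 4), (1, 1), (1, 2), (1, 4), (2, 2), (3, 0), (4, 3)}.
Total count |C(F_5)_aff| = 9.


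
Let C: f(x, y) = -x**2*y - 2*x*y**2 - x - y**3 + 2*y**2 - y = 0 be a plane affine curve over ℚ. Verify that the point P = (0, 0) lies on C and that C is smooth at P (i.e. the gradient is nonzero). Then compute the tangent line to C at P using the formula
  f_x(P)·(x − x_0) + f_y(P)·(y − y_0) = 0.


Tangent line at P: -x - y = 0.

Step 1: f(0, 0) = 0, so P lies on C.
Step 2: partial derivatives
  f_x(x, y) = -2*x*y - 2*y**2 - 1, f_y(x, y) = -x**2 - 4*x*y - 3*y**2 + 4*y - 1.
  f_x(P) = -1, f_y(P) = -1 (gradient nonzero, so P is smooth).
Step 3: tangent line at P: -1·(x − 0) + -1·(y − 0) = 0.
Expanding: -x - y = 0.


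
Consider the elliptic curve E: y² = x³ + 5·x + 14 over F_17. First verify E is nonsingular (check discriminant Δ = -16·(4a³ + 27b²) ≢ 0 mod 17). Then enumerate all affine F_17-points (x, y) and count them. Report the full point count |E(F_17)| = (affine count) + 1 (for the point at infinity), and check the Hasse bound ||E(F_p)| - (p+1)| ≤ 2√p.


Affine points = {(2, 7), (2, 10), (4, 8), (4, 9), (7, 1), (7, 16), (12, 0), (13, 7), (13, 10), (15, 8), (15, 9), (16, 5), (16, 12)}; affine count = 13; |E(F_17)| = 14.

Discriminant check: Δ ∝ 4a³ + 27b² = 4·5³ + 27·14² = 4·125 + 27·196 ≡ 12 (mod 17). Nonzero ⇒ E is nonsingular.
For each x ∈ F_17, compute rhs = x³ + 5·x + 14 mod 17, then count y ∈ F_17 with y² ≡ rhs.
  x = 0: rhs = 14, matching y values: none (0 points).
  x = 1: rhs = 3, matching y values: none (0 points).
  x = 2: rhs = 15, matching y values: 7, 10 (2 points).
  x = 3: rhs = 5, matching y values: none (0 points).
  x = 4: rhs = 13, matching y values: 8, 9 (2 points).
  x = 5: rhs = 11, matching y values: none (0 points).
  x = 6: rhs = 5, matching y values: none (0 points).
  x = 7: rhs = 1, matching y values: 1, 16 (2 points).
  x = 8: rhs = 5, matching y values: none (0 points).
  x = 9: rhs = 6, matching y values: none (0 points).
  x = 10: rhs = 10, matching y values: none (0 points).
  x = 11: rhs = 6, matching y values: none (0 points).
  x = 12: rhs = 0, matching y values: 0 (1 points).
  x = 13: rhs = 15, matching y values: 7, 10 (2 points).
  x = 14: rhs = 6, matching y values: none (0 points).
  x = 15: rhs = 13, matching y values: 8, 9 (2 points).
  x = 16: rhs = 8, matching y values: 5, 12 (2 points).
Total affine count: 13.
Full point count |E(F_17)| = 13 + 1 = 14.
Hasse bound: |14 − (17+1)| = |-4| = 4 ≤ 2√17 ≈ 8.2462 ✓.


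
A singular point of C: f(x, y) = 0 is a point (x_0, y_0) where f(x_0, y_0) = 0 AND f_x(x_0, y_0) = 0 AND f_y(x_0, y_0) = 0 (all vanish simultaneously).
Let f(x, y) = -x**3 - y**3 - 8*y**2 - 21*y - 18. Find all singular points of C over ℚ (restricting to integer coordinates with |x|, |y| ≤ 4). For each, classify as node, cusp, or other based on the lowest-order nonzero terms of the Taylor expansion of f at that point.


Singular points: {(0, -3)}; classification: cusp.

Compute partial derivatives:
  f_x = -3*x**2.
  f_y = -3*y**2 - 16*y - 21.
Scan x_0 ∈ {−4, ..., 4}. For each x_0, f_y(x_0, y) is a polynomial in y; find its integer roots y ∈ {−4, ..., 4}, then test f_x and f at those candidates.
  x = -4: f_y(-4, y) = -3*y**2 - 16*y - 21; vanishes at y ∈ {-3}. (-4, -3): f_x = -48 ≠ 0.
  x = -3: f_y(-3, y) = -3*y**2 - 16*y - 21; vanishes at y ∈ {-3}. (-3, -3): f_x = -27 ≠ 0.
  x = -2: f_y(-2, y) = -3*y**2 - 16*y - 21; vanishes at y ∈ {-3}. (-2, -3): f_x = -12 ≠ 0.
  x = -1: f_y(-1, y) = -3*y**2 - 16*y - 21; vanishes at y ∈ {-3}. (-1, -3): f_x = -3 ≠ 0.
  x = 0: f_y(0, y) = -3*y**2 - 16*y - 21; vanishes at y ∈ {-3}. (0, -3): f_x = 0, f = 0 — SINGULAR.
  x = 1: f_y(1, y) = -3*y**2 - 16*y - 21; vanishes at y ∈ {-3}. (1, -3): f_x = -3 ≠ 0.
  x = 2: f_y(2, y) = -3*y**2 - 16*y - 21; vanishes at y ∈ {-3}. (2, -3): f_x = -12 ≠ 0.
  x = 3: f_y(3, y) = -3*y**2 - 16*y - 21; vanishes at y ∈ {-3}. (3, -3): f_x = -27 ≠ 0.
  x = 4: f_y(4, y) = -3*y**2 - 16*y - 21; vanishes at y ∈ {-3}. (4, -3): f_x = -48 ≠ 0.
Only singular point on the grid: (0, -3).
Classify: substitute x = 0 + u, y = -3 + v and expand: f = -u**3 - v**3 + v**2.
No constant or linear terms (consistent with a singular point). Quadratic part: v**2. Cubic part: -u**3 - v**3.
The quadratic part v**2 is a perfect square, so there is a single (double) tangent line v = 0, i.e. y = -3. Restricting the cubic part to that line (v = 0) leaves -u**3 ≠ 0, so f is not divisible by v and the branch is v² ≈ u**3 to lowest order — this is a cusp.
Classification: cusp.


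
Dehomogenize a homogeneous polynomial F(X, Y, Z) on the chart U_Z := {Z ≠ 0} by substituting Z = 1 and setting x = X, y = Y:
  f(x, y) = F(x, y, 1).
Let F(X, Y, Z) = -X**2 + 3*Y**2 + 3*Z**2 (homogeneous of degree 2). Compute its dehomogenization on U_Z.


f(x, y) = -x**2 + 3*y**2 + 3

On U_Z we set Z = 1. Each monomial c·X^i·Y^j·Z^k in F becomes c·x^i·y^j·1^k = c·x^i·y^j.
Substituting Z = 1: F(X, Y, 1) = -x**2 + 3*y**2 + 3.
Note: deg(f) ≤ deg(F) = 2; strict inequality happens when F is divisible by Z (lost terms).


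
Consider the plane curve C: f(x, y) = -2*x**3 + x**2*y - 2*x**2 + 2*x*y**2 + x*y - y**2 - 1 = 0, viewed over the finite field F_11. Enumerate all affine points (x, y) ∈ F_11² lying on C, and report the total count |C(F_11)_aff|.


Affine F_11-points: {(3, 4), (3, 9), (6, 6), (7, 8), (8, 5), (8, 10), (9, 8), (9, 10)}; count = 8.

For each of the 121 pairs (x, y) ∈ F_11², evaluate f(x, y) mod 11. Record the zeros.
  x = 0: [0↦10, 1↦9, 2↦6, 3↦1, 4↦5, 5↦7, 6↦7, 7↦5, 8↦1, 9↦6, 10↦9]  zeros at y ∈ ∅
  x = 1: [0↦6, 1↦9, 2↦3, 3↦10, 4↦8, 5↦8, 6↦10, 7↦3, 8↦9, 9↦6, 10↦5]  zeros at y ∈ ∅
  x = 2: [0↦8, 1↦6, 2↦10, 3↦9, 4↦3, 5↦3, 6↦9, 7↦10, 8↦6, 9↦8, 10↦5]  zeros at y ∈ ∅
  x = 3: [0↦4, 1↦10, 2↦4, 3↦8, 4↦0, 5↦2, 6↦3, 7↦3, 8↦2, 9↦0, 10↦8]  zeros at y ∈ {4, 9}
  x = 4: [0↦4, 1↦9, 2↦6, 3↦6, 4↦9, 5↦4, 6↦2, 7↦3, 8↦7, 9↦3, 10↦2]  zeros at y ∈ ∅
  x = 5: [0↦7, 1↦2, 2↦4, 3↦2, 4↦7, 5↦8, 6↦5, 7↦9, 8↦9, 9↦5, 10↦8]  zeros at y ∈ ∅
  x = 6: [0↦1, 1↦10, 2↦8, 3↦6, 4↦4, 5↦2, 6↦0, 7↦9, 8↦7, 9↦5, 10↦3]  zeros at y ∈ {6}
  x = 7: [0↦7, 1↦10, 2↦6, 3↦6, 4↦10, 5↦7, 6↦8, 7↦2, 8↦0, 9↦2, 10↦8]  zeros at y ∈ {8}
  x = 8: [0↦2, 1↦1, 2↦8, 3↦1, 4↦2, 5↦0, 6↦6, 7↦9, 8↦9, 9↦6, 10↦0]  zeros at y ∈ {5, 10}
  x = 9: [0↦7, 1↦4, 2↦2, 3↦1, 4↦1, 5↦2, 6↦4, 7↦7, 8↦0, 9↦5, 10↦0]  zeros at y ∈ {8, 10}
  x = 10: [0↦10, 1↦7, 2↦9, 3↦5, 4↦6, 5↦1, 6↦1, 7↦6, 8↦5, 9↦9, 10↦7]  zeros at y ∈ ∅
Collecting zeros: affine points = {(3, 4), (3, 9), (6, 6), (7, 8), (8, 5), (8, 10), (9, 8), (9, 10)}.
Total count |C(F_11)_aff| = 8.


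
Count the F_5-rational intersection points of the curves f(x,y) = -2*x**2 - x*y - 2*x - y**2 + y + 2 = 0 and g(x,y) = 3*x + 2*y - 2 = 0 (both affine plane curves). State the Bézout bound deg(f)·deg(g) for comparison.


Common zeros: ∅; count = 0; Bézout bound = 2.

deg(f) = 2, deg(g) = 1, so Bézout bound = 2.
Scan x ∈ F_5. For each x, list the y ∈ F_5 with f(x, y) ≡ 0 and those with g(x, y) ≡ 0 (mod 5); the common zeros in that column are the intersection.
  x = 0: f ≡ 0 at y ∈ {2, 4}; g ≡ 0 at y ∈ {1}; common: ∅.
  x = 1: f ≡ 0 at y ∈ ∅; g ≡ 0 at y ∈ {2}; common: ∅.
  x = 2: f ≡ 0 at y ∈ {0, 4}; g ≡ 0 at y ∈ {3}; common: ∅.
  x = 3: f ≡ 0 at y ∈ {1, 2}; g ≡ 0 at y ∈ {4}; common: ∅.
  x = 4: f ≡ 0 at y ∈ ∅; g ≡ 0 at y ∈ {0}; common: ∅.
Collecting: common zeros = ∅, so the count is 0.
Comparison with the Bézout bound: 0 ≤ 2 = deg(f)·deg(g), as expected for curves with no common component (the affine F_5-count falls short of the bound because intersections may lie at infinity, over extension fields, or carry multiplicity).


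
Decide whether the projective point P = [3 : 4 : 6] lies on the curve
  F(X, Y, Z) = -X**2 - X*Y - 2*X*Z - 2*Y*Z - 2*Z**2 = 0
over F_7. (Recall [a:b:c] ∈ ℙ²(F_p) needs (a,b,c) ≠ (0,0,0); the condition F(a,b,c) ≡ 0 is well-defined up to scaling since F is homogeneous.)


F(3,4,6) ≡ 5 (mod 7); P is NOT on the curve.

Evaluate F(3, 4, 6) term-by-term (mod 7).
  -X**2 ↦ -1·9·1·1 = -9
  -X*Y ↦ -1·3·4·1 = -12
  -2*X*Z ↦ -2·3·1·6 = -36
  -2*Y*Z ↦ -2·1·4·6 = -48
  -2*Z**2 ↦ -2·1·1·36 = -72
Sum: F(3, 4, 6) = (-9) + (-12) + (-36) + (-48) + (-72) = -177.
Reducing mod 7: -177 ≡ 5 (mod 7).
Since F(a, b, c) ≡ 5 ≠ 0 (mod 7), P does NOT lie on the curve.


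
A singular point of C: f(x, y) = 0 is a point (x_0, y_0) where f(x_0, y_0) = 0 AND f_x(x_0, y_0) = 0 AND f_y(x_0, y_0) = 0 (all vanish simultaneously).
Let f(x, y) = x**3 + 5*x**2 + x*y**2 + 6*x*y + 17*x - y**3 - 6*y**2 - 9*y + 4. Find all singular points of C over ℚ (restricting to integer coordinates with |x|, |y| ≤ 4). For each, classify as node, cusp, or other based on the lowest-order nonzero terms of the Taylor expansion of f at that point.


Singular points: {(-2, -3)}; classification: node.

Compute partial derivatives:
  f_x = 3*x**2 + 10*x + y**2 + 6*y + 17.
  f_y = 2*x*y + 6*x - 3*y**2 - 12*y - 9.
Scan x_0 ∈ {−4, ..., 4}. For each x_0, f_y(x_0, y) is a polynomial in y; find its integer roots y ∈ {−4, ..., 4}, then test f_x and f at those candidates.
  x = -4: f_y(-4, y) = -3*y**2 - 20*y - 33; vanishes at y ∈ {-3}. (-4, -3): f_x = 16 ≠ 0.
  x = -3: f_y(-3, y) = -3*y**2 - 18*y - 27; vanishes at y ∈ {-3}. (-3, -3): f_x = 5 ≠ 0.
  x = -2: f_y(-2, y) = -3*y**2 - 16*y - 21; vanishes at y ∈ {-3}. (-2, -3): f_x = 0, f = 0 — SINGULAR.
  x = -1: f_y(-1, y) = -3*y**2 - 14*y - 15; vanishes at y ∈ {-3}. (-1, -3): f_x = 1 ≠ 0.
  x = 0: f_y(0, y) = -3*y**2 - 12*y - 9; vanishes at y ∈ {-3, -1}. (0, -3): f_x = 8 ≠ 0; (0, -1): f_x = 12 ≠ 0.
  x = 1: f_y(1, y) = -3*y**2 - 10*y - 3; vanishes at y ∈ {-3}. (1, -3): f_x = 21 ≠ 0.
  x = 2: f_y(2, y) = -3*y**2 - 8*y + 3; vanishes at y ∈ {-3}. (2, -3): f_x = 40 ≠ 0.
  x = 3: f_y(3, y) = -3*y**2 - 6*y + 9; vanishes at y ∈ {-3, 1}. (3, -3): f_x = 65 ≠ 0; (3, 1): f_x = 81 ≠ 0.
  x = 4: f_y(4, y) = -3*y**2 - 4*y + 15; vanishes at y ∈ {-3}. (4, -3): f_x = 96 ≠ 0.
Only singular point on the grid: (-2, -3).
Classify: substitute x = -2 + u, y = -3 + v and expand: f = u**3 - u**2 + u*v**2 - v**3 + v**2.
No constant or linear terms (consistent with a singular point). Quadratic part: -u**2 + v**2. Cubic part: u**3 + u*v**2 - v**3.
The quadratic part v**2 - u**2 = (v − u)(v + u) splits into two distinct linear factors, so there are two distinct tangent lines y − -3 = ±(x − -2) — this is a node (ordinary double point).
Classification: node.
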